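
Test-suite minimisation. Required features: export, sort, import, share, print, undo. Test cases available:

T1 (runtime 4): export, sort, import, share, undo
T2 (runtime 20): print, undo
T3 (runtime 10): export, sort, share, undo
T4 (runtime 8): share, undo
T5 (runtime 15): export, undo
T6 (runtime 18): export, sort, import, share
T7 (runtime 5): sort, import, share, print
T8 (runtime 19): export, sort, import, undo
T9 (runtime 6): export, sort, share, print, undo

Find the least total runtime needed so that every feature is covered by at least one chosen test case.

T1, T7 cover every feature at runtime 4 + 5 = 9.
Any cover uses at least 2 test cases; among all covering selections none totals below 9.

9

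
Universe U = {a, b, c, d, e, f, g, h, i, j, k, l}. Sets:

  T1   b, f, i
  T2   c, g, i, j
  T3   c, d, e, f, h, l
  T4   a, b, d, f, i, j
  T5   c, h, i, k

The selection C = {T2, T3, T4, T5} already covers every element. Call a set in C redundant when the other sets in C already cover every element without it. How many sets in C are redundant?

0

Drop T2: g uncovered — not redundant.
Drop T3: e, l uncovered — not redundant.
Drop T4: a, b uncovered — not redundant.
Drop T5: k uncovered — not redundant.
None of the sets in C is redundant.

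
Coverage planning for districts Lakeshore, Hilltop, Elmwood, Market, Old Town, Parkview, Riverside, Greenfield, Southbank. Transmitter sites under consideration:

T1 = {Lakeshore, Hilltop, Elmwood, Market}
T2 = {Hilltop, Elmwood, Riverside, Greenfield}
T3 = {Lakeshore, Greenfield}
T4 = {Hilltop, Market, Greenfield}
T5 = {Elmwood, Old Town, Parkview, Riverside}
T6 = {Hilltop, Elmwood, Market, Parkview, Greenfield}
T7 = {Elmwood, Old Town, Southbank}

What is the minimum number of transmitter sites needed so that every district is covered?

4

T1, T2, T5, T7 together cover {Lakeshore, Hilltop, Elmwood, Market, Old Town, Parkview, Riverside, Greenfield, Southbank} — every district.
No 3 of the 7 transmitter sites cover everything (all 35 triples fall short), so 4 is minimum.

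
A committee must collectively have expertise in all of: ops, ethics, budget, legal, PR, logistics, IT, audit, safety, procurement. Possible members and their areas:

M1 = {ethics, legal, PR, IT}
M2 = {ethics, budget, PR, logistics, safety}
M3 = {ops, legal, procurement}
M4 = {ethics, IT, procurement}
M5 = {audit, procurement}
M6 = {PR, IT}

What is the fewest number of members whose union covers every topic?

4

M1, M2, M3, M5 together cover {ops, ethics, budget, legal, PR, logistics, IT, audit, safety, procurement} — every topic.
No 3 of the 6 members cover everything (all 20 triples fall short), so 4 is minimum.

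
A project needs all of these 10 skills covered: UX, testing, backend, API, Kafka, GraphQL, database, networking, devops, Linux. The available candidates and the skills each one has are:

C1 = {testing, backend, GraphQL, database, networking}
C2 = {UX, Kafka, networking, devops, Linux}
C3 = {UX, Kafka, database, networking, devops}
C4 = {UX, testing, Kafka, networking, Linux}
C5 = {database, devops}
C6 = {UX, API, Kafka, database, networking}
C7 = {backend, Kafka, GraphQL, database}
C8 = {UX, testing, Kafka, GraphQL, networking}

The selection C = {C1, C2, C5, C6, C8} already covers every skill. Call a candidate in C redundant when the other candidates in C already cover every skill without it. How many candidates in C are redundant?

2

Drop C1: backend uncovered — not redundant.
Drop C2: Linux uncovered — not redundant.
Drop C5: the rest still cover every skill — redundant.
Drop C6: API uncovered — not redundant.
Drop C8: the rest still cover every skill — redundant.
2 redundant: C5, C8.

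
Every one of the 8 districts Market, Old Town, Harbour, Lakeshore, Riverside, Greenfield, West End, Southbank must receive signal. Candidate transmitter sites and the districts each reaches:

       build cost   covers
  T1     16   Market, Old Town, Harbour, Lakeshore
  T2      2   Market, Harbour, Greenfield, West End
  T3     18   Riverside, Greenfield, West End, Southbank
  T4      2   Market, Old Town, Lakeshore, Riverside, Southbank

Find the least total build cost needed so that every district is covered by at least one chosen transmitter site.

T2, T4 cover every district at build cost 2 + 2 = 4.
Any cover uses at least 2 transmitter sites; among all covering selections none totals below 4.

4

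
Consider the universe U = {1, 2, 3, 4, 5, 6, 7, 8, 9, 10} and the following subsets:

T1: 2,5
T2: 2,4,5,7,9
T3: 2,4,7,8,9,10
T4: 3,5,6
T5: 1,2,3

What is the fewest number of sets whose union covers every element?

3

T3, T4, T5 together cover {1, 2, 3, 4, 5, 6, 7, 8, 9, 10} — every element.
No 2 of the 5 sets cover everything (all 10 pairs fall short), so 3 is minimum.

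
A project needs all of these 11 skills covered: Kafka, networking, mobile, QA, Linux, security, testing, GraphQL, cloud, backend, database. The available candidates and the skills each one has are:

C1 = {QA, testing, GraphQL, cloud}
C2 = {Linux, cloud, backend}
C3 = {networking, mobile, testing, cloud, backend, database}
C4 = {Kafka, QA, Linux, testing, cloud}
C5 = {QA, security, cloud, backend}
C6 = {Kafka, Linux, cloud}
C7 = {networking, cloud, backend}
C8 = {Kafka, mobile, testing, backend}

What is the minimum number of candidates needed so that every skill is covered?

C1, C3, C4, C5 together cover {Kafka, networking, mobile, QA, Linux, security, testing, GraphQL, cloud, backend, database} — every skill.
No 3 of the 8 candidates cover everything (all 56 triples fall short), so 4 is minimum.

4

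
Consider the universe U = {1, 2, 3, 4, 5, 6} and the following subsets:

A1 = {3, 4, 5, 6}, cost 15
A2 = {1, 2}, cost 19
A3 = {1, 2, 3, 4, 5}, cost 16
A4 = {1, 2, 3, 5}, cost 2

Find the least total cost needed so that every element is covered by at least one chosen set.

A1, A4 cover every element at cost 15 + 2 = 17.
Any cover uses at least 2 sets; among all covering selections none totals below 17.

17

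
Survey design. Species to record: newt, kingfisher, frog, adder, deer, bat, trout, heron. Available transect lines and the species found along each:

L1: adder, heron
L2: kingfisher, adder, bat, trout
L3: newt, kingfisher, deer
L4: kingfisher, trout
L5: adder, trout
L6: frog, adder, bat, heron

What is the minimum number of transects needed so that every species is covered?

L2, L3, L6 together cover {newt, kingfisher, frog, adder, deer, bat, trout, heron} — every species.
No 2 of the 6 transects cover everything (all 15 pairs fall short), so 3 is minimum.

3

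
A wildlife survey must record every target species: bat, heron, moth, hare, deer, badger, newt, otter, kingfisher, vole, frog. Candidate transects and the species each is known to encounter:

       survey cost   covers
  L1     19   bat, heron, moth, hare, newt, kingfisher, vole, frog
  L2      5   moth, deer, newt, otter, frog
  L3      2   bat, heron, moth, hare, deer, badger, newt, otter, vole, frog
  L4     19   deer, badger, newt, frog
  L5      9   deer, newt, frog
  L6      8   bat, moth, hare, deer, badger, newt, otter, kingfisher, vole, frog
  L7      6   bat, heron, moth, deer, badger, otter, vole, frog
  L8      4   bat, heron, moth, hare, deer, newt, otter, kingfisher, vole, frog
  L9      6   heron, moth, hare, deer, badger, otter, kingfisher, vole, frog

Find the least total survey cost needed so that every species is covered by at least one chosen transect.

L3, L8 cover every species at survey cost 2 + 4 = 6.
Any cover uses at least 2 transects; among all covering selections none totals below 6.

6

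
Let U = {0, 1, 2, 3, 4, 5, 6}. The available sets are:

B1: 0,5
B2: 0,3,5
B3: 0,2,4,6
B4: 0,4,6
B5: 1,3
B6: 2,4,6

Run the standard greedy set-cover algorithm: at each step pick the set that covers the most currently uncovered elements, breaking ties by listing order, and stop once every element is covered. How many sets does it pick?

3

Pick 1: B3 covers 4 new elements (0, 2, 4, 6).
Pick 2: B2 covers 2 new elements (3, 5).
Pick 3: B5 covers 1 new elements (1).
Greedy uses 3 sets.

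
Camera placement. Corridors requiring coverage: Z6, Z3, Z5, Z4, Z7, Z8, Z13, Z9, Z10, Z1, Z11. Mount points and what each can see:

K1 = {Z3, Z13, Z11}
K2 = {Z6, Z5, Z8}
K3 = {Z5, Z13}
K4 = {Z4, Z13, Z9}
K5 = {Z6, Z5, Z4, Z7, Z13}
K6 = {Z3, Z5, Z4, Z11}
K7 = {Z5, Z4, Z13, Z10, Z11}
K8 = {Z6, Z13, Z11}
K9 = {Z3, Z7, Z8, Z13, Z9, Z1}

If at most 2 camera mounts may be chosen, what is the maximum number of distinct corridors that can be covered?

10

Choosing K7, K9 covers {Z3, Z5, Z4, Z7, Z8, Z13, Z9, Z10, Z1, Z11} — 10 corridors.
No choice of 2 camera mounts does better; here Z6 is left uncovered.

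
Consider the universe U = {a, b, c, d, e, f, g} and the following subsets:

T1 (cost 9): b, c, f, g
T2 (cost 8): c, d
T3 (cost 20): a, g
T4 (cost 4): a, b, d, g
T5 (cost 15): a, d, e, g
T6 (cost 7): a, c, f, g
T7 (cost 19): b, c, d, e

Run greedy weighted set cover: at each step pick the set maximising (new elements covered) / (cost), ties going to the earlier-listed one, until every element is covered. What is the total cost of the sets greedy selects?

26

Pick 1: T4 adds 4 new (a, b, d, g) at cost 4 (ratio 4/4).
Pick 2: T6 adds 2 new (c, f) at cost 7 (ratio 2/7).
Pick 3: T5 adds 1 new (e) at cost 15 (ratio 1/15).
Greedy total cost: 4 + 7 + 15 = 26. (The true optimum is 24, so greedy overshoots here.)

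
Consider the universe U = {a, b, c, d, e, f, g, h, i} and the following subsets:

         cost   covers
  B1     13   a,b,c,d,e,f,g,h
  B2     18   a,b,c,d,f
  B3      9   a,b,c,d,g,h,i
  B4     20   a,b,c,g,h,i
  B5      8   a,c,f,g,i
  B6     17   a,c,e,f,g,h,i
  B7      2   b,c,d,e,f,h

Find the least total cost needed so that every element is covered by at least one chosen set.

10

B5, B7 cover every element at cost 8 + 2 = 10.
Any cover uses at least 2 sets; among all covering selections none totals below 10.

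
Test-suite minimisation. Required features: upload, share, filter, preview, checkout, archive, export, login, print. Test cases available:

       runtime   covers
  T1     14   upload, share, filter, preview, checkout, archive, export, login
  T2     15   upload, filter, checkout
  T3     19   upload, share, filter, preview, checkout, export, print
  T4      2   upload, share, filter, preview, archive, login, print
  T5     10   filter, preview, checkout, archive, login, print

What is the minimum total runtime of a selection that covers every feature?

T1, T4 cover every feature at runtime 14 + 2 = 16.
Any cover uses at least 2 test cases; among all covering selections none totals below 16.

16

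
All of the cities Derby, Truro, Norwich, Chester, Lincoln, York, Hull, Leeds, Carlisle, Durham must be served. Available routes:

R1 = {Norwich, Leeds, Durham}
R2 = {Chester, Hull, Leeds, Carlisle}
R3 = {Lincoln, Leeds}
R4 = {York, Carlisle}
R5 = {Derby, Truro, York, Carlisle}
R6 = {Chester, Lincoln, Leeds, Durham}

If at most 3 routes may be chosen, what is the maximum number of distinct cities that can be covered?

9

Choosing R1, R2, R5 covers {Derby, Truro, Norwich, Chester, York, Hull, Leeds, Carlisle, Durham} — 9 cities.
No choice of 3 routes does better; here Lincoln is left uncovered.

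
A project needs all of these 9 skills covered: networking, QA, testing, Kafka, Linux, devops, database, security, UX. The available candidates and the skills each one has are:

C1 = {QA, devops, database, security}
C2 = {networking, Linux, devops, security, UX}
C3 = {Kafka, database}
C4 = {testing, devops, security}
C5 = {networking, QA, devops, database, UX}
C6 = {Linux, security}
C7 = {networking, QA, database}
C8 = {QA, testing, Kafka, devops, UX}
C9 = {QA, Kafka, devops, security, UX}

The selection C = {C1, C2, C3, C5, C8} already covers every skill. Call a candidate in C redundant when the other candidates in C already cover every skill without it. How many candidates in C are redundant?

Drop C1: the rest still cover every skill — redundant.
Drop C2: Linux uncovered — not redundant.
Drop C3: the rest still cover every skill — redundant.
Drop C5: the rest still cover every skill — redundant.
Drop C8: testing uncovered — not redundant.
3 redundant: C1, C3, C5.

3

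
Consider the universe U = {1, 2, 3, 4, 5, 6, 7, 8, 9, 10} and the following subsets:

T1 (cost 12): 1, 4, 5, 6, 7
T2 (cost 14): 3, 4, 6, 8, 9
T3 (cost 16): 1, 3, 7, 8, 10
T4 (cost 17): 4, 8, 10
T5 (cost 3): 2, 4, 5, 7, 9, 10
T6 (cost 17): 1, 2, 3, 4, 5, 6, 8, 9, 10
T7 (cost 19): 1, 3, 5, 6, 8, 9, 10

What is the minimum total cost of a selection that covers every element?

T5, T6 cover every element at cost 3 + 17 = 20.
Any cover uses at least 2 sets; among all covering selections none totals below 20.

20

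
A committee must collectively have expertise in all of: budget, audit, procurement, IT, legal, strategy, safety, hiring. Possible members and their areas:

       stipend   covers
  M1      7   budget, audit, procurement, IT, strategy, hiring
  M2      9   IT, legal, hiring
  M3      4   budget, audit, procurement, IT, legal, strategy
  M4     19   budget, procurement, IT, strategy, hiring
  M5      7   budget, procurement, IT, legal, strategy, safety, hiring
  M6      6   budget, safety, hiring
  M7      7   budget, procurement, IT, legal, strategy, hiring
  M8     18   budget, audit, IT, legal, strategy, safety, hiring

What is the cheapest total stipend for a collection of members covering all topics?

M3, M6 cover every topic at stipend 4 + 6 = 10.
Any cover uses at least 2 members; among all covering selections none totals below 10.

10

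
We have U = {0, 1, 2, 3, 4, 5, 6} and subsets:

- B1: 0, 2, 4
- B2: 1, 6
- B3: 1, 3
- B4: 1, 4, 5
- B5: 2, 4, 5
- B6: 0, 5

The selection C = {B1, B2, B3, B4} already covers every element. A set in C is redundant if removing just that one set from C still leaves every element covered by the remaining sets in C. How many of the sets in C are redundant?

0

Drop B1: 0, 2 uncovered — not redundant.
Drop B2: 6 uncovered — not redundant.
Drop B3: 3 uncovered — not redundant.
Drop B4: 5 uncovered — not redundant.
None of the sets in C is redundant.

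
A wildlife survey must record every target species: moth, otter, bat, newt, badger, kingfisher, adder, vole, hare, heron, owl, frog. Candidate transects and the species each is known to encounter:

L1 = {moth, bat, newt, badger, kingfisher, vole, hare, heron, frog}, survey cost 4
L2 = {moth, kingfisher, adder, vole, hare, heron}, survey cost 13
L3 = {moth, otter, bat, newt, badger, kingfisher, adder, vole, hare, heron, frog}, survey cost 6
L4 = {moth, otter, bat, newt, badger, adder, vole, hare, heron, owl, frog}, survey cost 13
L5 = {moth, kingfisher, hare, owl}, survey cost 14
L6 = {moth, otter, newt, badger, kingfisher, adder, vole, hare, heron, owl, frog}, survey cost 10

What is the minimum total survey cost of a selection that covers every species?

L1, L6 cover every species at survey cost 4 + 10 = 14.
Any cover uses at least 2 transects; among all covering selections none totals below 14.
Greedy by coverage-per-survey cost would pick L1, L3, L6 for 20 — worse than the optimum 14.

14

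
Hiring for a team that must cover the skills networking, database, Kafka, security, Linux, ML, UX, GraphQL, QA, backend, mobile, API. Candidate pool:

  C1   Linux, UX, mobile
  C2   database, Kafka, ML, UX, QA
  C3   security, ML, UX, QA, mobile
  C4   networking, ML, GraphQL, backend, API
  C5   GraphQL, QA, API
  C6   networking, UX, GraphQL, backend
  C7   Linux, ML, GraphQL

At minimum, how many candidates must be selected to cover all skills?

C1, C2, C3, C4 together cover {networking, database, Kafka, security, Linux, ML, UX, GraphQL, QA, backend, mobile, API} — every skill.
No 3 of the 7 candidates cover everything (all 35 triples fall short), so 4 is minimum.

4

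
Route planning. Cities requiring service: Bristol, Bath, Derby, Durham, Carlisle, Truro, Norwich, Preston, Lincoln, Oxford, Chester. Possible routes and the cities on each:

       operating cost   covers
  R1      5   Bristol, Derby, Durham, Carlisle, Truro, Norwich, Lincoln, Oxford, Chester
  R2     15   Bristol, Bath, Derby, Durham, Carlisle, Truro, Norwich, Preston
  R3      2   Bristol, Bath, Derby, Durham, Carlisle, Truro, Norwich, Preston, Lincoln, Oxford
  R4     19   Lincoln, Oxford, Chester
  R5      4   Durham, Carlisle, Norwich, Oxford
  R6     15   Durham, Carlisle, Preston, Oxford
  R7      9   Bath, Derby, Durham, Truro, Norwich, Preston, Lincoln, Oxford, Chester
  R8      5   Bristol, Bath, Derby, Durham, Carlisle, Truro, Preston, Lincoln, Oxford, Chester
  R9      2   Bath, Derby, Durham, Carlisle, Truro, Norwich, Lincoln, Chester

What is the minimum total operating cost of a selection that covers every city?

R3, R9 cover every city at operating cost 2 + 2 = 4.
Any cover uses at least 2 routes; among all covering selections none totals below 4.

4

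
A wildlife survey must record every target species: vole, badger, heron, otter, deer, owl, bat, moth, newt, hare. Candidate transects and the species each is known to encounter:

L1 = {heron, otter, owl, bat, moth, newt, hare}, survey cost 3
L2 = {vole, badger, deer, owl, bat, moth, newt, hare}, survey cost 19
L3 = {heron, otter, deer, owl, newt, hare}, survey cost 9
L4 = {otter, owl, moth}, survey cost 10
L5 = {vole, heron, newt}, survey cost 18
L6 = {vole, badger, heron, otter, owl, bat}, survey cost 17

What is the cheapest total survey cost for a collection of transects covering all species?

L1, L2 cover every species at survey cost 3 + 19 = 22.
Any cover uses at least 2 transects; among all covering selections none totals below 22.

22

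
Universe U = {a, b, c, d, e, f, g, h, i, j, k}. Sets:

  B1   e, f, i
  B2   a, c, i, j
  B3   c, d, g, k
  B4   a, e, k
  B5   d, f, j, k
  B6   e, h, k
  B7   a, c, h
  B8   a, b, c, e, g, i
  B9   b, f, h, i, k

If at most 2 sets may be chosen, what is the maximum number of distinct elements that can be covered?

Choosing B5, B8 covers {a, b, c, d, e, f, g, i, j, k} — 10 elements.
No choice of 2 sets does better; here h is left uncovered.

10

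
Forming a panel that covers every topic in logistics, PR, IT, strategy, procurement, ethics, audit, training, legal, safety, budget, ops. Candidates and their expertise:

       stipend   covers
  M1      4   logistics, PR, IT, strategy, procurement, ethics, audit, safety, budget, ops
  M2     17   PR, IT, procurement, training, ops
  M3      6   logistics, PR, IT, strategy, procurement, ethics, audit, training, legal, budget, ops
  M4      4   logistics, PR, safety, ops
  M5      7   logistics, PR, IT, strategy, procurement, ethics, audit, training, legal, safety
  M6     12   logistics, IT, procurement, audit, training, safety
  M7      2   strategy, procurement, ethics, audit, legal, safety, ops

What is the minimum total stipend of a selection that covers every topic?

M3, M7 cover every topic at stipend 6 + 2 = 8.
Any cover uses at least 2 members; among all covering selections none totals below 8.
Greedy by coverage-per-stipend would pick M7, M1, M3 for 12 — worse than the optimum 8.

8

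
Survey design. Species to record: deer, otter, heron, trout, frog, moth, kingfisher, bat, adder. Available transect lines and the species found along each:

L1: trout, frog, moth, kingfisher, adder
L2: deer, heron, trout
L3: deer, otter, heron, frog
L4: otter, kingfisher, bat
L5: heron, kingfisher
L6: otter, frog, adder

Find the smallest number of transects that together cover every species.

L1, L2, L4 together cover {deer, otter, heron, trout, frog, moth, kingfisher, bat, adder} — every species.
No 2 of the 6 transects cover everything (all 15 pairs fall short), so 3 is minimum.

3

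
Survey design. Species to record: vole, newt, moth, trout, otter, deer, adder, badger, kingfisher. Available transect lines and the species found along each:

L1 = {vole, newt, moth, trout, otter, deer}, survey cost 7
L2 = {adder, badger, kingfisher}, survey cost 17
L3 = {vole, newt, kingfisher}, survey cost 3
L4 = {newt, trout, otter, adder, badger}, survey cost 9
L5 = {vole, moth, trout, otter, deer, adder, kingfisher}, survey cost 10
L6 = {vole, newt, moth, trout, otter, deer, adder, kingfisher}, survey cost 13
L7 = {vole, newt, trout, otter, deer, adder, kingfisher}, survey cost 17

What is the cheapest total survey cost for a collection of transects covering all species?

19

L4, L5 cover every species at survey cost 9 + 10 = 19.
Any cover uses at least 2 transects; among all covering selections none totals below 19.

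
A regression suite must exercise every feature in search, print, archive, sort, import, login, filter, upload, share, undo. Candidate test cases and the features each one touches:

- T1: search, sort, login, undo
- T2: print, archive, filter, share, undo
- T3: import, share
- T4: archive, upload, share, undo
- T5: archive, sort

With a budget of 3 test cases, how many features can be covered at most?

9

Choosing T1, T2, T3 covers {search, print, archive, sort, import, login, filter, share, undo} — 9 features.
No choice of 3 test cases does better; here upload is left uncovered.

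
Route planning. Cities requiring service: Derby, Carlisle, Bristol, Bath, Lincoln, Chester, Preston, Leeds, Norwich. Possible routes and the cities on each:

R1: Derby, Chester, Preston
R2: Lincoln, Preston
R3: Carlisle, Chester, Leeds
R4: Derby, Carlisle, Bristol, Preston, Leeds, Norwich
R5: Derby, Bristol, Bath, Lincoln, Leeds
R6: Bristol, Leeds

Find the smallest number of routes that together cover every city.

3

R1, R4, R5 together cover {Derby, Carlisle, Bristol, Bath, Lincoln, Chester, Preston, Leeds, Norwich} — every city.
No 2 of the 6 routes cover everything (all 15 pairs fall short), so 3 is minimum.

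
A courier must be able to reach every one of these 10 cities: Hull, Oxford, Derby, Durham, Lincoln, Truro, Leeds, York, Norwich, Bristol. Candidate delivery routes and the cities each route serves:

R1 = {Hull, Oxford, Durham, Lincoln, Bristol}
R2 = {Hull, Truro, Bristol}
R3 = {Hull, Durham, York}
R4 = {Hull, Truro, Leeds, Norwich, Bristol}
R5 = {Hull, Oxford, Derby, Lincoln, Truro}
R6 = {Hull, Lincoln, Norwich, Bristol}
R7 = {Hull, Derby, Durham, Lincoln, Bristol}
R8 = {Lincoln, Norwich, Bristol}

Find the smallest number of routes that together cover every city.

R3, R4, R5 together cover {Hull, Oxford, Derby, Durham, Lincoln, Truro, Leeds, York, Norwich, Bristol} — every city.
No 2 of the 8 routes cover everything (all 28 pairs fall short), so 3 is minimum.
Greedy (largest uncovered first) would take R1, R4, R3, R5 — 4 routes — but 3 suffice.

3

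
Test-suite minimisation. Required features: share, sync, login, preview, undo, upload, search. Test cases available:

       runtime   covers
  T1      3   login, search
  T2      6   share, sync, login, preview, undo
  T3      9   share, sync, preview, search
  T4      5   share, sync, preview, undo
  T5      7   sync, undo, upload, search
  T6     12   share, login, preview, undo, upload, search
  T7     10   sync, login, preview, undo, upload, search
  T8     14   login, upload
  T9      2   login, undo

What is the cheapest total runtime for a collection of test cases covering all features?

13

T2, T5 cover every feature at runtime 6 + 7 = 13.
Any cover uses at least 2 test cases; among all covering selections none totals below 13.
Greedy by coverage-per-runtime would pick T9, T4, T1, T5 for 17 — worse than the optimum 13.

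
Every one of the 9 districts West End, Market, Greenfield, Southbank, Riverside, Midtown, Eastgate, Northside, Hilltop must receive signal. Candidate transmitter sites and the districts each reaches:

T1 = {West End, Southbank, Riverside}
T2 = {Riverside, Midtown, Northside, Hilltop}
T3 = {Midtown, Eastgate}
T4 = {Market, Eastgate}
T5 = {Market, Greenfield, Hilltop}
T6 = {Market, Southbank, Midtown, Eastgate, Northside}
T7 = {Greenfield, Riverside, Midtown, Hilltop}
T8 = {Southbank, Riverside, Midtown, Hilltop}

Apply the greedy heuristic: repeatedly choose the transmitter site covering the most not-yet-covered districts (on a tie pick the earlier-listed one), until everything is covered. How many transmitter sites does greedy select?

Pick 1: T6 covers 5 new districts (Market, Southbank, Midtown, Eastgate, Northside).
Pick 2: T7 covers 3 new districts (Greenfield, Riverside, Hilltop).
Pick 3: T1 covers 1 new districts (West End).
Greedy uses 3 transmitter sites.

3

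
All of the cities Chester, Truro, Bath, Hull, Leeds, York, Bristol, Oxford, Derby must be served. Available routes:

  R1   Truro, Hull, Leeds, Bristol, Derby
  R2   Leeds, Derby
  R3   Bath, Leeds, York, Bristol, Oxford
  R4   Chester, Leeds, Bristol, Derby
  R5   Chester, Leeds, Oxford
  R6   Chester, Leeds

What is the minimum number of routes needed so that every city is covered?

3

R1, R3, R4 together cover {Chester, Truro, Bath, Hull, Leeds, York, Bristol, Oxford, Derby} — every city.
No 2 of the 6 routes cover everything (all 15 pairs fall short), so 3 is minimum.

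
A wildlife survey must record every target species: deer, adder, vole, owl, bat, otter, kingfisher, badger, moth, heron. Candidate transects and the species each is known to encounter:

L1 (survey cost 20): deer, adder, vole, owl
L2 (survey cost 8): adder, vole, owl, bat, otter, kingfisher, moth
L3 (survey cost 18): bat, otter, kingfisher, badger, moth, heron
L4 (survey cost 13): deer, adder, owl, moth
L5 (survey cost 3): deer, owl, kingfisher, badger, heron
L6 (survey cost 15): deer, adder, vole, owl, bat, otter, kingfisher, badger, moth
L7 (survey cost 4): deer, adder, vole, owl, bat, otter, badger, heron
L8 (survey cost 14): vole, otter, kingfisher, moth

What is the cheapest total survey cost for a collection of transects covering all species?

11

L2, L5 cover every species at survey cost 8 + 3 = 11.
Any cover uses at least 2 transects; among all covering selections none totals below 11.
Greedy by coverage-per-survey cost would pick L7, L5, L2 for 15 — worse than the optimum 11.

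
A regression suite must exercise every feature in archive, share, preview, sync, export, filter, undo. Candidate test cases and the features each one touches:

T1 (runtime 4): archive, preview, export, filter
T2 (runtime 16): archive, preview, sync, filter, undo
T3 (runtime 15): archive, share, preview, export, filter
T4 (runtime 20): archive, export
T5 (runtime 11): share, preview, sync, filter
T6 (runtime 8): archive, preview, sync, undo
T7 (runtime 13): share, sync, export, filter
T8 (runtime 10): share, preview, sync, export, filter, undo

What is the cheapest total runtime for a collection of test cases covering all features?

T1, T8 cover every feature at runtime 4 + 10 = 14.
Any cover uses at least 2 test cases; among all covering selections none totals below 14.

14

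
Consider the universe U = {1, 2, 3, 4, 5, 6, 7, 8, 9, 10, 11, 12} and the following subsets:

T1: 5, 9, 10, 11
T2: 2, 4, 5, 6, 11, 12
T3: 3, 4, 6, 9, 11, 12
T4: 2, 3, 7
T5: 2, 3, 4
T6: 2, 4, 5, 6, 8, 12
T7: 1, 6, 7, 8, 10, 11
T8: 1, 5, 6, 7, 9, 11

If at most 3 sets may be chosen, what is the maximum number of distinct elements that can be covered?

Choosing T2, T3, T7 covers {1, 2, 3, 4, 5, 6, 7, 8, 9, 10, 11, 12} — 12 elements.
That is all 12 elements.

12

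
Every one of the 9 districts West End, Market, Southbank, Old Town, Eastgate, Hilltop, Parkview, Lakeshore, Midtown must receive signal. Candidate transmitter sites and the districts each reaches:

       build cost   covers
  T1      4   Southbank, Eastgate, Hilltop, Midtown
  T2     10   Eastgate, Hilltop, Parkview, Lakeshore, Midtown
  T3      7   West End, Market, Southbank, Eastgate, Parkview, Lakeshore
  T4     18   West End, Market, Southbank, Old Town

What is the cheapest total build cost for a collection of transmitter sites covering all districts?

T2, T4 cover every district at build cost 10 + 18 = 28.
Any cover uses at least 2 transmitter sites; among all covering selections none totals below 28.
Greedy by coverage-per-build cost would pick T1, T3, T4 for 29 — worse than the optimum 28.

28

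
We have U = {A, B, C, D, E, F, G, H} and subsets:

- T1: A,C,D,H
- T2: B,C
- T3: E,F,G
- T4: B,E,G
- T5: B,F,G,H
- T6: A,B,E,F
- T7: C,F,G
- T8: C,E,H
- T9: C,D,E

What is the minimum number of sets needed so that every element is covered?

T1, T2, T3 together cover {A, B, C, D, E, F, G, H} — every element.
No 2 of the 9 sets cover everything (all 36 pairs fall short), so 3 is minimum.

3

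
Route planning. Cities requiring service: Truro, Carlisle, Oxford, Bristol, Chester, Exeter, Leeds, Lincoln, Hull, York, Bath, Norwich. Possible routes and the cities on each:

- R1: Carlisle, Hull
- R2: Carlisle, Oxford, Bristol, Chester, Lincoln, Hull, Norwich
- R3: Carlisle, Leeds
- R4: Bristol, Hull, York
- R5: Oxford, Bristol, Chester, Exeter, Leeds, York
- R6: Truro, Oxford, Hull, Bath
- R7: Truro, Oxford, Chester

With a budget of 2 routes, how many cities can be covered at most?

Choosing R2, R5 covers {Carlisle, Oxford, Bristol, Chester, Exeter, Leeds, Lincoln, Hull, York, Norwich} — 10 cities.
No choice of 2 routes does better; here Truro, Bath are left uncovered.

10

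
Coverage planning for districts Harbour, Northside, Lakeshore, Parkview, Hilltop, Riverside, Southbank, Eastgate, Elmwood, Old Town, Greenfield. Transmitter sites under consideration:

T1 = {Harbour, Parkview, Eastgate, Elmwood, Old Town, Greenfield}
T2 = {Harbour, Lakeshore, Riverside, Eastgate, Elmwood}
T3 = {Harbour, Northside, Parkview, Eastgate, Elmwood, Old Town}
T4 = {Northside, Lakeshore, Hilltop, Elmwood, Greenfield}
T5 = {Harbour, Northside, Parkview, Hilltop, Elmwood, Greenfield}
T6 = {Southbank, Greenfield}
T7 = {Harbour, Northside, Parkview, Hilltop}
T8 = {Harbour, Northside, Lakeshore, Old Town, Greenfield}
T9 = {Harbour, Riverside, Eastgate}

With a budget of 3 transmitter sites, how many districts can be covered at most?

10

Choosing T1, T2, T4 covers {Harbour, Northside, Lakeshore, Parkview, Hilltop, Riverside, Eastgate, Elmwood, Old Town, Greenfield} — 10 districts.
No choice of 3 transmitter sites does better; here Southbank is left uncovered.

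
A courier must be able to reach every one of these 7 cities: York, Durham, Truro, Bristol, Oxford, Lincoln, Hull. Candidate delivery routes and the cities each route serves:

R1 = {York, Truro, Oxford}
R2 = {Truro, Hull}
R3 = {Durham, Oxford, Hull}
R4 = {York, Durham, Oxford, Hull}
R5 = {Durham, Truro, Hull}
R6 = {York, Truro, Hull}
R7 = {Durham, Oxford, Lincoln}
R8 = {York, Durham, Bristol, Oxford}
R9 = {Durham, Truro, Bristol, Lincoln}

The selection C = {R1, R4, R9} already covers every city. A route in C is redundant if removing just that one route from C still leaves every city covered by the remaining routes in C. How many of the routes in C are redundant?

1

Drop R1: the rest still cover every city — redundant.
Drop R4: Hull uncovered — not redundant.
Drop R9: Bristol, Lincoln uncovered — not redundant.
1 redundant: R1.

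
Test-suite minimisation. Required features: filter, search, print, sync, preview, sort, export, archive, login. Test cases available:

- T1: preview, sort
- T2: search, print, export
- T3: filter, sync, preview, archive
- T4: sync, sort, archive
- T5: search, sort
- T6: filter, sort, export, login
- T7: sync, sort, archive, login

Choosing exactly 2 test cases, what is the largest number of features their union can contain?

Choosing T2, T3 covers {filter, search, print, sync, preview, export, archive} — 7 features.
No choice of 2 test cases does better; here sort, login are left uncovered.

7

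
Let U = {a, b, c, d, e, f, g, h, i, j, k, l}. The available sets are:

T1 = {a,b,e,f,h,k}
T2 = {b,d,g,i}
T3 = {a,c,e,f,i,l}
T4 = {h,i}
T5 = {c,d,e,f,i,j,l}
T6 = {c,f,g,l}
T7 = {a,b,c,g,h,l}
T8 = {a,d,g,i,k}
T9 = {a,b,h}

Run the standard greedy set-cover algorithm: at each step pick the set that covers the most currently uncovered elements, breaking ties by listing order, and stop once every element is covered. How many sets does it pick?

Pick 1: T5 covers 7 new elements (c, d, e, f, i, j, l).
Pick 2: T1 covers 4 new elements (a, b, h, k).
Pick 3: T2 covers 1 new elements (g).
Greedy uses 3 sets.

3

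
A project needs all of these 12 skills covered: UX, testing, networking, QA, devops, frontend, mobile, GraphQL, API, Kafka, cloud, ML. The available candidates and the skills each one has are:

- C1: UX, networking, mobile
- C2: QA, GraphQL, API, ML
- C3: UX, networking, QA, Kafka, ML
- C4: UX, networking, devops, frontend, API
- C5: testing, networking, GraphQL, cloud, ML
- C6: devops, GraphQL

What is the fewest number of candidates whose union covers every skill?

4

C1, C3, C4, C5 together cover {UX, testing, networking, QA, devops, frontend, mobile, GraphQL, API, Kafka, cloud, ML} — every skill.
No 3 of the 6 candidates cover everything (all 20 triples fall short), so 4 is minimum.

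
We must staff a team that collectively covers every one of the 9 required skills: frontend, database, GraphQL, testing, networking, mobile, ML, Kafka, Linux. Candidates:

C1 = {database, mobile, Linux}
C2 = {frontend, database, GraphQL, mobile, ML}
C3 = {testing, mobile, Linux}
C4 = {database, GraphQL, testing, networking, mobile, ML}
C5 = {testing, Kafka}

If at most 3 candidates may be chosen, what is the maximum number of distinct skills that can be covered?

Choosing C1, C2, C4 covers {frontend, database, GraphQL, testing, networking, mobile, ML, Linux} — 8 skills.
No choice of 3 candidates does better; here Kafka is left uncovered.

8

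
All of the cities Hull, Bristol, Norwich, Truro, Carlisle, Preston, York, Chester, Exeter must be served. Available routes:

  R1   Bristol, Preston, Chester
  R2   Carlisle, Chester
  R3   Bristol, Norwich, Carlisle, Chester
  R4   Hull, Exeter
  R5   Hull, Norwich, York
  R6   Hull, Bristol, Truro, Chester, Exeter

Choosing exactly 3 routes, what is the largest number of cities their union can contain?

8

Choosing R1, R3, R6 covers {Hull, Bristol, Norwich, Truro, Carlisle, Preston, Chester, Exeter} — 8 cities.
No choice of 3 routes does better; here York is left uncovered.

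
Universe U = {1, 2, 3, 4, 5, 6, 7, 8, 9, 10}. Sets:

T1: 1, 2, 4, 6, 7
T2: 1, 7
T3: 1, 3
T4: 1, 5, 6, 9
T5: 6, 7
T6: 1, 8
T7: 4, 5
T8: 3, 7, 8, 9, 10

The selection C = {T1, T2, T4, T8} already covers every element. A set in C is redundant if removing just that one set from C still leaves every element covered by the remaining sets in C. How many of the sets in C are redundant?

Drop T1: 2, 4 uncovered — not redundant.
Drop T2: the rest still cover every element — redundant.
Drop T4: 5 uncovered — not redundant.
Drop T8: 3, 8, 10 uncovered — not redundant.
1 redundant: T2.

1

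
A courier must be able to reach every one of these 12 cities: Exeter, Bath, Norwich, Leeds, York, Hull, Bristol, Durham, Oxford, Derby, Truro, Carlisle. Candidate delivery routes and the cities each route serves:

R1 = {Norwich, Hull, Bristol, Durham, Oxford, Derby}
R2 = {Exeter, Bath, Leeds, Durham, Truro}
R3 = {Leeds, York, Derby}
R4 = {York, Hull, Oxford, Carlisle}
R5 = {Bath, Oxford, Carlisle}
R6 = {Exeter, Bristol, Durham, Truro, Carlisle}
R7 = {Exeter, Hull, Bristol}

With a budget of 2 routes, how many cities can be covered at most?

Choosing R1, R2 covers {Exeter, Bath, Norwich, Leeds, Hull, Bristol, Durham, Oxford, Derby, Truro} — 10 cities.
No choice of 2 routes does better; here York, Carlisle are left uncovered.

10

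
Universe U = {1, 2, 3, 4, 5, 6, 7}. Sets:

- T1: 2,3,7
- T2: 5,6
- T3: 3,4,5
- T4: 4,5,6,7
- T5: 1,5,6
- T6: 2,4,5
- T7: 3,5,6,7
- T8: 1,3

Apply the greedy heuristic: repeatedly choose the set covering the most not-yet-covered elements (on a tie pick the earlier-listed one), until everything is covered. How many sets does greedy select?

Pick 1: T4 covers 4 new elements (4, 5, 6, 7).
Pick 2: T1 covers 2 new elements (2, 3).
Pick 3: T5 covers 1 new elements (1).
Greedy uses 3 sets.

3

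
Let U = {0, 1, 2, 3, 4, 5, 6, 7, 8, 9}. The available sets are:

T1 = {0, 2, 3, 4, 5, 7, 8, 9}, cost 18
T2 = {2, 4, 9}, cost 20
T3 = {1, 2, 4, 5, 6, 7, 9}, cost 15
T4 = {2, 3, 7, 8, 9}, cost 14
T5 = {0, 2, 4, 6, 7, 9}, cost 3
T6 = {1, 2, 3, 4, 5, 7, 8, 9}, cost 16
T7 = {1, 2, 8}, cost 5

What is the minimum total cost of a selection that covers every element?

T5, T6 cover every element at cost 3 + 16 = 19.
Any cover uses at least 2 sets; among all covering selections none totals below 19.
Greedy by coverage-per-cost would pick T5, T7, T6 for 24 — worse than the optimum 19.

19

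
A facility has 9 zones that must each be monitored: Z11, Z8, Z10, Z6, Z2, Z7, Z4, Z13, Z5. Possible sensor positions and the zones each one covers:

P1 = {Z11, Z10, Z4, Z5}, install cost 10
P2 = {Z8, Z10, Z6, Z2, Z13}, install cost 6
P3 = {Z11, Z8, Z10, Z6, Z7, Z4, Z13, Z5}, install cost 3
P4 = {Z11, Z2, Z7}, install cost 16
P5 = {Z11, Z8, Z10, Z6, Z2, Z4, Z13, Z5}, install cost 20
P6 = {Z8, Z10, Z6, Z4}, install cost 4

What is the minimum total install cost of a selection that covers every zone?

9

P2, P3 cover every zone at install cost 6 + 3 = 9.
Any cover uses at least 2 sensor positions; among all covering selections none totals below 9.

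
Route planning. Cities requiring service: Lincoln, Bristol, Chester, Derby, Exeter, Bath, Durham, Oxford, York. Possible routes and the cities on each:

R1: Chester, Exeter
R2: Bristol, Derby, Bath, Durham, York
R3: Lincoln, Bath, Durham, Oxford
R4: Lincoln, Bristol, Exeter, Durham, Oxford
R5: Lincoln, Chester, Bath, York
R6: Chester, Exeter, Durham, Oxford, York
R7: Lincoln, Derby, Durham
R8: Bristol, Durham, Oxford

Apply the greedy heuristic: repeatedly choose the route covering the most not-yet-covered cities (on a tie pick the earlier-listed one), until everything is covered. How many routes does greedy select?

Pick 1: R2 covers 5 new cities (Bristol, Derby, Bath, Durham, York).
Pick 2: R4 covers 3 new cities (Lincoln, Exeter, Oxford).
Pick 3: R1 covers 1 new cities (Chester).
Greedy uses 3 routes.

3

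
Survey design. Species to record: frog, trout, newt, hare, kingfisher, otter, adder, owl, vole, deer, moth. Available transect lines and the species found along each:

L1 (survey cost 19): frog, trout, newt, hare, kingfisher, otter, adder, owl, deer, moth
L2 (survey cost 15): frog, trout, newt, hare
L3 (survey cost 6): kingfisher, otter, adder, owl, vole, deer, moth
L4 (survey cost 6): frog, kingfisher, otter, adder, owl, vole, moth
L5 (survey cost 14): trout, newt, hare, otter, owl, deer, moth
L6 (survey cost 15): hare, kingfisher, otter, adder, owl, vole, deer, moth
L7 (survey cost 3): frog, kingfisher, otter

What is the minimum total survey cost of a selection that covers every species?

L4, L5 cover every species at survey cost 6 + 14 = 20.
Any cover uses at least 2 transects; among all covering selections none totals below 20.
Greedy by coverage-per-survey cost would pick L3, L7, L5 for 23 — worse than the optimum 20.

20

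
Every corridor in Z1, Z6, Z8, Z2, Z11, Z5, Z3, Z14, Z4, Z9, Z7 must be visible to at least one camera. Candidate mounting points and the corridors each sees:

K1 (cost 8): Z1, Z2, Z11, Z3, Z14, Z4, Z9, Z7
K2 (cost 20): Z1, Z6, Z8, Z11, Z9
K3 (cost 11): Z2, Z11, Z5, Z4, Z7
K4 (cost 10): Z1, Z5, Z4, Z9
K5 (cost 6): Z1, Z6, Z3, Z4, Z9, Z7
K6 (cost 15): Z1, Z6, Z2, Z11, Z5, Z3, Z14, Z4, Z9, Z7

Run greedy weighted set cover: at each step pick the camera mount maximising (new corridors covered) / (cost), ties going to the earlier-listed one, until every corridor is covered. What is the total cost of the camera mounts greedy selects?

Pick 1: K1 adds 8 new (Z1, Z2, Z11, Z3, Z14, Z4, Z9, Z7) at cost 8 (ratio 8/8).
Pick 2: K5 adds 1 new (Z6) at cost 6 (ratio 1/6).
Pick 3: K4 adds 1 new (Z5) at cost 10 (ratio 1/10).
Pick 4: K2 adds 1 new (Z8) at cost 20 (ratio 1/20).
Greedy total cost: 8 + 6 + 10 + 20 = 44. (The true optimum is 35, so greedy overshoots here.)

44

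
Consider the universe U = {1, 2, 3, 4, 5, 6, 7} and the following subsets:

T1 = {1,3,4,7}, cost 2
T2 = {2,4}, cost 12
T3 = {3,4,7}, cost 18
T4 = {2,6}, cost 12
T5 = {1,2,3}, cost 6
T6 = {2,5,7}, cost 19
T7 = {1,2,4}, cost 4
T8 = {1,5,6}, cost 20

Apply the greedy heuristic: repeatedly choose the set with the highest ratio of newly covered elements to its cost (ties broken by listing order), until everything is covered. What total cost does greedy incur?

Pick 1: T1 adds 4 new (1, 3, 4, 7) at cost 2 (ratio 4/2).
Pick 2: T7 adds 1 new (2) at cost 4 (ratio 1/4).
Pick 3: T8 adds 2 new (5, 6) at cost 20 (ratio 2/20).
Greedy total cost: 2 + 4 + 20 = 26.

26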